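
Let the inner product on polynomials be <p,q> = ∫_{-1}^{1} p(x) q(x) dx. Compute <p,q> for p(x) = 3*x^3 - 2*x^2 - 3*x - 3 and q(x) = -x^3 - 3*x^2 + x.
<p,q> = 278/35

Expand the product: p(x)·q(x) = -3*x^6 - 7*x^5 + 12*x^4 + 10*x^3 + 6*x^2 - 3*x.
∫_{-1}^{1} of each monomial x^k gives [2/(k+1) if k even, 0 if k odd]. Integrating term-by-term (or equivalently evaluating the antiderivative F(x) = -3*x^7/7 - 7*x^6/6 + 12*x^5/5 + 5*x^4/2 + 2*x^3 - 3*x^2/2 at the endpoints):
  F(1) − F(−1) = 799/210 − (-869/210) = 278/35.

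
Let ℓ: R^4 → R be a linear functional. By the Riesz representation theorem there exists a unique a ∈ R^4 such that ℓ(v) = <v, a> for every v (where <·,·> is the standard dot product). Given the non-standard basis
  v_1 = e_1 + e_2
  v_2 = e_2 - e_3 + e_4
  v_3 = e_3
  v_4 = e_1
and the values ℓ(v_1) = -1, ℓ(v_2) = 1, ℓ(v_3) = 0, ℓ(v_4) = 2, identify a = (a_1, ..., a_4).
a = (2, -3, 0, 4)

Write a = (a_1, ..., a_4) in the standard basis. For each basis vector v_i, ℓ(v_i) = <v_i, a> is a linear equation in the a_j's. Collect the n equations into a matrix system V a = ℓ, where row i of V is v_i (expressed in the standard basis). Since V is invertible (lower-triangular with 1s on the diagonal, up to permutation), solve by back-substitution:
  V =
[[1, 1, 0, 0],
 [0, 1, -1, 1],
 [0, 0, 1, 0],
 [1, 0, 0, 0]]
  V a = (-1, 1, 0, 2)
Solving gives a = (2, -3, 0, 4).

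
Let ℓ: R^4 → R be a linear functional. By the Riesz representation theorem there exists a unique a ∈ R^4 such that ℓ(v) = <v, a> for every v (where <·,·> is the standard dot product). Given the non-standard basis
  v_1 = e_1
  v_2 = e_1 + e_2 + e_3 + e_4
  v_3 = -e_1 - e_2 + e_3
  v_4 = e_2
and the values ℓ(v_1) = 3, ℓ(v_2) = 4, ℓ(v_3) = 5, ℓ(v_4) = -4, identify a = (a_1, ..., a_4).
a = (3, -4, 4, 1)

Write a = (a_1, ..., a_4) in the standard basis. For each basis vector v_i, ℓ(v_i) = <v_i, a> is a linear equation in the a_j's. Collect the n equations into a matrix system V a = ℓ, where row i of V is v_i (expressed in the standard basis). Since V is invertible (lower-triangular with 1s on the diagonal, up to permutation), solve by back-substitution:
  V =
[[1, 0, 0, 0],
 [1, 1, 1, 1],
 [-1, -1, 1, 0],
 [0, 1, 0, 0]]
  V a = (3, 4, 5, -4)
Solving gives a = (3, -4, 4, 1).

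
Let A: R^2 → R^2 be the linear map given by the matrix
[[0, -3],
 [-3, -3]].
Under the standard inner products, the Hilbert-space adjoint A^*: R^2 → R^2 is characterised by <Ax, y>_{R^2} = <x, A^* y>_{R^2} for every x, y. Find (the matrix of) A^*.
A^* = A^T =
[[0, -3],
 [-3, -3]]

For real matrices with standard dot products, the defining identity <Ax, y> = <x, A^* y> gives (Ax)^T y = x^T (A^*) y, i.e. x^T A^T y = x^T (A^*) y. Since this holds for all x, y, we must have A^* = A^T. Therefore
A^* =
[[0, -3],
 [-3, -3]].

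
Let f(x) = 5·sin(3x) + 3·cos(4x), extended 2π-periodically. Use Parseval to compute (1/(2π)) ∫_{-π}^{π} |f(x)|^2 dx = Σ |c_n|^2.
Σ |c_n|^2 = 17

Expand |f|^2 and use orthogonality of {sin(nx), cos(mx)} on [-π, π]:
  ∫_{-π}^{π} sin(nx)^2 dx = π, ∫ cos(mx)^2 dx = π, and cross terms integrate to 0.
So ∫_{-π}^{π} f(x)^2 dx = 5^2 · π + 3^2 · π = (25 + 9)π.
Divide by 2π: (25 + 9)/2 = 17.
By Parseval, this equals Σ |c_n|^2.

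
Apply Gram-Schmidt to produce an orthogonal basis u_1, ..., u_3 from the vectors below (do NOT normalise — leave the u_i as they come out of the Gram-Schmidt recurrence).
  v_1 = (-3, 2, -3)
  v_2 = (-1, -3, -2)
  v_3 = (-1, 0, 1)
Orthogonal basis:
  u_1 = (-3, 2, -3)
  u_2 = (-13/22, -36/11, -35/22)
  u_3 = (-24/23, -72/299, 264/299)

Apply the Gram-Schmidt recurrence
  u_1 = v_1
  u_i = v_i − Σ_{j<i} ((v_i · u_j) / (u_j · u_j)) · u_j.

Step by step this gives:
  u_1 = (-3, 2, -3)
  u_2 = (-13/22, -36/11, -35/22)
  u_3 = (-24/23, -72/299, 264/299)

Orthogonality check:
  u_2 · u_1 = 0 (should be 0)
  u_3 · u_1 = 0 (should be 0)
  u_3 · u_2 = 0 (should be 0)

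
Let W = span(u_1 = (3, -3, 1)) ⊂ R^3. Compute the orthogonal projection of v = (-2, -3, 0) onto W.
proj_W(v) = (9/19, -9/19, 3/19)

Set up U = [u_1 | ... | u_1] ∈ R^(3×1). The projector onto W = col(U) is P = U (U^T U)^(-1) U^T.
Compute U^T U =
  [19],
and U^T v = (3).
Solve U^T U · c = U^T v for the coefficients: c = (3/19). The projection is proj_W(v) = U c.
Check: (v - proj_W(v)) · u_1 = 0  (should be 0).
Result: proj_W(v) = (9/19, -9/19, 3/19).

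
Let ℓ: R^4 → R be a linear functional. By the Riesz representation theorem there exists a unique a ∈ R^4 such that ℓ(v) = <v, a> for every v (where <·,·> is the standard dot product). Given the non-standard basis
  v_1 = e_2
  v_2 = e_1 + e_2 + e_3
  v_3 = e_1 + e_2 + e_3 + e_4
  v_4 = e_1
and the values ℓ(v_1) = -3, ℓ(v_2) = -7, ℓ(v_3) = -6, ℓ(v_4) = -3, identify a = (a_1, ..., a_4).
a = (-3, -3, -1, 1)

Write a = (a_1, ..., a_4) in the standard basis. For each basis vector v_i, ℓ(v_i) = <v_i, a> is a linear equation in the a_j's. Collect the n equations into a matrix system V a = ℓ, where row i of V is v_i (expressed in the standard basis). Since V is invertible (lower-triangular with 1s on the diagonal, up to permutation), solve by back-substitution:
  V =
[[0, 1, 0, 0],
 [1, 1, 1, 0],
 [1, 1, 1, 1],
 [1, 0, 0, 0]]
  V a = (-3, -7, -6, -3)
Solving gives a = (-3, -3, -1, 1).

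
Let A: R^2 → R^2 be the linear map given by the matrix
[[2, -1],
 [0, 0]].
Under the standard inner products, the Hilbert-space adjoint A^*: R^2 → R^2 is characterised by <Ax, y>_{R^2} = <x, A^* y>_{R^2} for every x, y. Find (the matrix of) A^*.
A^* = A^T =
[[2, 0],
 [-1, 0]]

For real matrices with standard dot products, the defining identity <Ax, y> = <x, A^* y> gives (Ax)^T y = x^T (A^*) y, i.e. x^T A^T y = x^T (A^*) y. Since this holds for all x, y, we must have A^* = A^T. Therefore
A^* =
[[2, 0],
 [-1, 0]].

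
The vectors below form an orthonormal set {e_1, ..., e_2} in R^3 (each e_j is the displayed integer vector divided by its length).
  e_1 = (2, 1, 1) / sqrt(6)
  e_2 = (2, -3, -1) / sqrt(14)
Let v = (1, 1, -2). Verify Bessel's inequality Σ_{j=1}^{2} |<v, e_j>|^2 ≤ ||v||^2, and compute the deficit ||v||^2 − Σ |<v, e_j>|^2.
Σ |<v, e_j>|^2 = 5/21; ||v||^2 = 6; deficit = 121/21

Write each e_j = u_j / sqrt(<u_j, u_j>) where u_j is the displayed integer vector. Then <v, e_j> = <v, u_j> / sqrt(<u_j, u_j>), so |<v, e_j>|^2 = <v, u_j>^2 / <u_j, u_j>.
Coefficients: <v, e_1> = 1/sqrt(6), <v, e_2> = 1/sqrt(14).
Square and sum: Σ |<v, e_j>|^2 = 5/21.
Compute ||v||^2 = v·v = 6.
Deficit = 6 − 5/21 = 121/21 ≥ 0, confirming Bessel's inequality. (The deficit equals ||v − Σ <v,e_j> e_j||^2, the squared distance from v to span{e_j}.)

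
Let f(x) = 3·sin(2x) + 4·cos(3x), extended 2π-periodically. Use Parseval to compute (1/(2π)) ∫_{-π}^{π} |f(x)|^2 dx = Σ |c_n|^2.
Σ |c_n|^2 = 25/2

Expand |f|^2 and use orthogonality of {sin(nx), cos(mx)} on [-π, π]:
  ∫_{-π}^{π} sin(nx)^2 dx = π, ∫ cos(mx)^2 dx = π, and cross terms integrate to 0.
So ∫_{-π}^{π} f(x)^2 dx = 3^2 · π + 4^2 · π = (9 + 16)π.
Divide by 2π: (9 + 16)/2 = 25/2.
By Parseval, this equals Σ |c_n|^2.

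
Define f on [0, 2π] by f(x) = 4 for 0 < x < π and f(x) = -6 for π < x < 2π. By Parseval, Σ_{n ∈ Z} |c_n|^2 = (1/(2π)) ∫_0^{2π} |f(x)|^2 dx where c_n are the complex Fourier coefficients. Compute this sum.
Σ |c_n|^2 = 26

Parseval equates the L^2 energy of f (normalised by 1/(2π)) with the ℓ^2 sum of its Fourier coefficients: (1/(2π)) ∫_0^{2π} |f|^2 = Σ |c_n|^2.
Compute the left side: (1/(2π)) [∫_0^π 4^2 dx + ∫_π^{2π} (-6)^2 dx] = (1/(2π)) · (16π + 36π) = (16 + 36)/2 = 26.
So Σ_{n ∈ Z} |c_n|^2 = 26.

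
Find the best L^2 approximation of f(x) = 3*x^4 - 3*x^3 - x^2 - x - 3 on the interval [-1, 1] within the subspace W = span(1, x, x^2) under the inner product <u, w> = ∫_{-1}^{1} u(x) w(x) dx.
g(x) = 11*x^2/7 - 14*x/5 - 114/35

The best approximation g ∈ W is the orthogonal projection of f onto W. Writing g = a_0 + a_1 x + a_2 x^2, the coefficients solve the normal equations G · a = b where
  G_{ij} = <φ_i, φ_j> and b_i = <f, φ_i>, with φ_0 = 1, φ_1 = x, φ_2 = x^2.
G =
  [2, 0, 2/3]
  [0, 2/3, 0]
  [2/3, 0, 2/5],
b = (-82/15, -28/15, -54/35).
Solving gives a_0 = -114/35, a_1 = -14/5, a_2 = 11/7, so
  g(x) = 11*x^2/7 - 14*x/5 - 114/35.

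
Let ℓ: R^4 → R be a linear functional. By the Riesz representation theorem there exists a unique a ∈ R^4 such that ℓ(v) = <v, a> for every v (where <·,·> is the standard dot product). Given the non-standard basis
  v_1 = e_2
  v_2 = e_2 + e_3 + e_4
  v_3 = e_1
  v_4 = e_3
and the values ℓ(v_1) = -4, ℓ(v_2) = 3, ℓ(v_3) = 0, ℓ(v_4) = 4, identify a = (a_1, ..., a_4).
a = (0, -4, 4, 3)

Write a = (a_1, ..., a_4) in the standard basis. For each basis vector v_i, ℓ(v_i) = <v_i, a> is a linear equation in the a_j's. Collect the n equations into a matrix system V a = ℓ, where row i of V is v_i (expressed in the standard basis). Since V is invertible (lower-triangular with 1s on the diagonal, up to permutation), solve by back-substitution:
  V =
[[0, 1, 0, 0],
 [0, 1, 1, 1],
 [1, 0, 0, 0],
 [0, 0, 1, 0]]
  V a = (-4, 3, 0, 4)
Solving gives a = (0, -4, 4, 3).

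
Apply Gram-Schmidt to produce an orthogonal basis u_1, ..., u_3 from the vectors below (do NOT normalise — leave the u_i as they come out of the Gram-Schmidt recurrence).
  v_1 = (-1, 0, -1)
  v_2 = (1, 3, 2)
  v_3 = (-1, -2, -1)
Orthogonal basis:
  u_1 = (-1, 0, -1)
  u_2 = (-1/2, 3, 1/2)
  u_3 = (-6/19, -2/19, 6/19)

Apply the Gram-Schmidt recurrence
  u_1 = v_1
  u_i = v_i − Σ_{j<i} ((v_i · u_j) / (u_j · u_j)) · u_j.

Step by step this gives:
  u_1 = (-1, 0, -1)
  u_2 = (-1/2, 3, 1/2)
  u_3 = (-6/19, -2/19, 6/19)

Orthogonality check:
  u_2 · u_1 = 0 (should be 0)
  u_3 · u_1 = 0 (should be 0)
  u_3 · u_2 = 0 (should be 0)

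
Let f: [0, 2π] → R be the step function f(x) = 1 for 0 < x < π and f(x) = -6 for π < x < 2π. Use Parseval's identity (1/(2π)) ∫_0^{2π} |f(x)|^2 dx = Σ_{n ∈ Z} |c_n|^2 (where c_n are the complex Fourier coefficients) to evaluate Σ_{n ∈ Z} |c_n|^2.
Σ |c_n|^2 = 37/2

Parseval equates the L^2 energy of f (normalised by 1/(2π)) with the ℓ^2 sum of its Fourier coefficients: (1/(2π)) ∫_0^{2π} |f|^2 = Σ |c_n|^2.
Compute the left side: (1/(2π)) [∫_0^π 1^2 dx + ∫_π^{2π} (-6)^2 dx] = (1/(2π)) · (1π + 36π) = (1 + 36)/2 = 37/2.
So Σ_{n ∈ Z} |c_n|^2 = 37/2.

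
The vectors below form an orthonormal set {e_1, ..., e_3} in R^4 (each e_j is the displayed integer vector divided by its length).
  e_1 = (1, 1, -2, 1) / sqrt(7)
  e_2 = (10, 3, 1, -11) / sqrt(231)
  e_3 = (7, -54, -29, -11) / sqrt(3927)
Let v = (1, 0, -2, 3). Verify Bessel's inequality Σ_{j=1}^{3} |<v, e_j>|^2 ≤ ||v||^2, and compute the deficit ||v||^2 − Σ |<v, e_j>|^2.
Σ |<v, e_j>|^2 = 1441/119; ||v||^2 = 14; deficit = 225/119

Write each e_j = u_j / sqrt(<u_j, u_j>) where u_j is the displayed integer vector. Then <v, e_j> = <v, u_j> / sqrt(<u_j, u_j>), so |<v, e_j>|^2 = <v, u_j>^2 / <u_j, u_j>.
Coefficients: <v, e_1> = 8/sqrt(7), <v, e_2> = -25/sqrt(231), <v, e_3> = 32/sqrt(3927).
Square and sum: Σ |<v, e_j>|^2 = 1441/119.
Compute ||v||^2 = v·v = 14.
Deficit = 14 − 1441/119 = 225/119 ≥ 0, confirming Bessel's inequality. (The deficit equals ||v − Σ <v,e_j> e_j||^2, the squared distance from v to span{e_j}.)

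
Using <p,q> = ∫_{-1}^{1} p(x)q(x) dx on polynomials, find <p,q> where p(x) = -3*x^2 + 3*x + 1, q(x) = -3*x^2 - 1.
<p,q> = 8/5

Expand the product: p(x)·q(x) = 9*x^4 - 9*x^3 - 3*x - 1.
∫_{-1}^{1} of each monomial x^k gives [2/(k+1) if k even, 0 if k odd]. Integrating term-by-term (or equivalently evaluating the antiderivative F(x) = 9*x^5/5 - 9*x^4/4 - 3*x^2/2 - x at the endpoints):
  F(1) − F(−1) = -59/20 − (-91/20) = 8/5.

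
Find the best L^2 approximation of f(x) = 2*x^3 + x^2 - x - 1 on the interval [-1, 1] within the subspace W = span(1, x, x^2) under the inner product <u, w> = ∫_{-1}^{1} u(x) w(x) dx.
g(x) = x^2 + x/5 - 1

The best approximation g ∈ W is the orthogonal projection of f onto W. Writing g = a_0 + a_1 x + a_2 x^2, the coefficients solve the normal equations G · a = b where
  G_{ij} = <φ_i, φ_j> and b_i = <f, φ_i>, with φ_0 = 1, φ_1 = x, φ_2 = x^2.
G =
  [2, 0, 2/3]
  [0, 2/3, 0]
  [2/3, 0, 2/5],
b = (-4/3, 2/15, -4/15).
Solving gives a_0 = -1, a_1 = 1/5, a_2 = 1, so
  g(x) = x^2 + x/5 - 1.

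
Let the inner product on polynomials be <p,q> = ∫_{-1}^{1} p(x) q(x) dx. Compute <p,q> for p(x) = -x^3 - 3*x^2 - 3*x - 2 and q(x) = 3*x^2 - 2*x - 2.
<p,q> = 46/5

Expand the product: p(x)·q(x) = -3*x^5 - 7*x^4 - x^3 + 6*x^2 + 10*x + 4.
∫_{-1}^{1} of each monomial x^k gives [2/(k+1) if k even, 0 if k odd]. Integrating term-by-term (or equivalently evaluating the antiderivative F(x) = -x^6/2 - 7*x^5/5 - x^4/4 + 2*x^3 + 5*x^2 + 4*x at the endpoints):
  F(1) − F(−1) = 177/20 − (-7/20) = 46/5.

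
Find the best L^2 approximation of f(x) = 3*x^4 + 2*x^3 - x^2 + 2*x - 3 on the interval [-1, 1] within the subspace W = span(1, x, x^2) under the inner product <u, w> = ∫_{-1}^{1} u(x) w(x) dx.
g(x) = 11*x^2/7 + 16*x/5 - 114/35

The best approximation g ∈ W is the orthogonal projection of f onto W. Writing g = a_0 + a_1 x + a_2 x^2, the coefficients solve the normal equations G · a = b where
  G_{ij} = <φ_i, φ_j> and b_i = <f, φ_i>, with φ_0 = 1, φ_1 = x, φ_2 = x^2.
G =
  [2, 0, 2/3]
  [0, 2/3, 0]
  [2/3, 0, 2/5],
b = (-82/15, 32/15, -54/35).
Solving gives a_0 = -114/35, a_1 = 16/5, a_2 = 11/7, so
  g(x) = 11*x^2/7 + 16*x/5 - 114/35.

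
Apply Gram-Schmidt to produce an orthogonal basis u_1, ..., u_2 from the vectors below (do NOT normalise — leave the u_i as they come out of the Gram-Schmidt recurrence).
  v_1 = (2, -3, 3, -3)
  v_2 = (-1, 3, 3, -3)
Orthogonal basis:
  u_1 = (2, -3, 3, -3)
  u_2 = (-45/31, 114/31, 72/31, -72/31)

Apply the Gram-Schmidt recurrence
  u_1 = v_1
  u_i = v_i − Σ_{j<i} ((v_i · u_j) / (u_j · u_j)) · u_j.

Step by step this gives:
  u_1 = (2, -3, 3, -3)
  u_2 = (-45/31, 114/31, 72/31, -72/31)

Orthogonality check:
  u_2 · u_1 = 0 (should be 0)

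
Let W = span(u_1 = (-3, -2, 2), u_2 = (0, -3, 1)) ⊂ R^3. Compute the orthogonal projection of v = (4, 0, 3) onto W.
proj_W(v) = (126/53, -129/106, -69/106)

Set up U = [u_1 | ... | u_2] ∈ R^(3×2). The projector onto W = col(U) is P = U (U^T U)^(-1) U^T.
Compute U^T U =
  [17, 8]
  [8, 10],
and U^T v = (-6, 3).
Solve U^T U · c = U^T v for the coefficients: c = (-42/53, 99/106). The projection is proj_W(v) = U c.
Check: (v - proj_W(v)) · u_1 = 0  (should be 0).
Check: (v - proj_W(v)) · u_2 = 0  (should be 0).
Result: proj_W(v) = (126/53, -129/106, -69/106).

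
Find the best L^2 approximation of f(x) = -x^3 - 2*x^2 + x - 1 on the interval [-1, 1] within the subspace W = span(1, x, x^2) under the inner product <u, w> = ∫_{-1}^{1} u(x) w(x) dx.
g(x) = -2*x^2 + 2*x/5 - 1

The best approximation g ∈ W is the orthogonal projection of f onto W. Writing g = a_0 + a_1 x + a_2 x^2, the coefficients solve the normal equations G · a = b where
  G_{ij} = <φ_i, φ_j> and b_i = <f, φ_i>, with φ_0 = 1, φ_1 = x, φ_2 = x^2.
G =
  [2, 0, 2/3]
  [0, 2/3, 0]
  [2/3, 0, 2/5],
b = (-10/3, 4/15, -22/15).
Solving gives a_0 = -1, a_1 = 2/5, a_2 = -2, so
  g(x) = -2*x^2 + 2*x/5 - 1.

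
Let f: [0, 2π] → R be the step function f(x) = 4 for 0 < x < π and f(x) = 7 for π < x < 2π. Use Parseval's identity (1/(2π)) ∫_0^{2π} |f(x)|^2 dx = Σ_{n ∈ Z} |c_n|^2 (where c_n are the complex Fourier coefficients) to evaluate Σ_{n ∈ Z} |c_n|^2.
Σ |c_n|^2 = 65/2

Parseval equates the L^2 energy of f (normalised by 1/(2π)) with the ℓ^2 sum of its Fourier coefficients: (1/(2π)) ∫_0^{2π} |f|^2 = Σ |c_n|^2.
Compute the left side: (1/(2π)) [∫_0^π 4^2 dx + ∫_π^{2π} 7^2 dx] = (1/(2π)) · (16π + 49π) = (16 + 49)/2 = 65/2.
So Σ_{n ∈ Z} |c_n|^2 = 65/2.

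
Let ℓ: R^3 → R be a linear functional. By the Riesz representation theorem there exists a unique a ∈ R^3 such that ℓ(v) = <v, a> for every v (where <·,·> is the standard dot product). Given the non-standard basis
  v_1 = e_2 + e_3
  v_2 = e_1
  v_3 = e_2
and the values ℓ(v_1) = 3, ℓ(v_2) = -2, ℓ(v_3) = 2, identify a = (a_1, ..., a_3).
a = (-2, 2, 1)

Write a = (a_1, ..., a_3) in the standard basis. For each basis vector v_i, ℓ(v_i) = <v_i, a> is a linear equation in the a_j's. Collect the n equations into a matrix system V a = ℓ, where row i of V is v_i (expressed in the standard basis). Since V is invertible (lower-triangular with 1s on the diagonal, up to permutation), solve by back-substitution:
  V =
[[0, 1, 1],
 [1, 0, 0],
 [0, 1, 0]]
  V a = (3, -2, 2)
Solving gives a = (-2, 2, 1).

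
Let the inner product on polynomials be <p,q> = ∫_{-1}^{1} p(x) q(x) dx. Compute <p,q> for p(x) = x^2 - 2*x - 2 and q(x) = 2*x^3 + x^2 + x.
<p,q> = -58/15

Expand the product: p(x)·q(x) = 2*x^5 - 3*x^4 - 5*x^3 - 4*x^2 - 2*x.
∫_{-1}^{1} of each monomial x^k gives [2/(k+1) if k even, 0 if k odd]. Integrating term-by-term (or equivalently evaluating the antiderivative F(x) = x^6/3 - 3*x^5/5 - 5*x^4/4 - 4*x^3/3 - x^2 at the endpoints):
  F(1) − F(−1) = -77/20 − (1/60) = -58/15.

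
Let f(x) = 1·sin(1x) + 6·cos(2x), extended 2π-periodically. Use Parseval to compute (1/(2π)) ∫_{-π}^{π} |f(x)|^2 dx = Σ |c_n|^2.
Σ |c_n|^2 = 37/2

Expand |f|^2 and use orthogonality of {sin(nx), cos(mx)} on [-π, π]:
  ∫_{-π}^{π} sin(nx)^2 dx = π, ∫ cos(mx)^2 dx = π, and cross terms integrate to 0.
So ∫_{-π}^{π} f(x)^2 dx = 1^2 · π + 6^2 · π = (1 + 36)π.
Divide by 2π: (1 + 36)/2 = 37/2.
By Parseval, this equals Σ |c_n|^2.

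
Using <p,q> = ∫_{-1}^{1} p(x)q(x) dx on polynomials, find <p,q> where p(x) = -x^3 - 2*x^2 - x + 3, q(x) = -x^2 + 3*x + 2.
<p,q> = 74/15

Expand the product: p(x)·q(x) = x^5 - x^4 - 7*x^3 - 10*x^2 + 7*x + 6.
∫_{-1}^{1} of each monomial x^k gives [2/(k+1) if k even, 0 if k odd]. Integrating term-by-term (or equivalently evaluating the antiderivative F(x) = x^6/6 - x^5/5 - 7*x^4/4 - 10*x^3/3 + 7*x^2/2 + 6*x at the endpoints):
  F(1) − F(−1) = 263/60 − (-11/20) = 74/15.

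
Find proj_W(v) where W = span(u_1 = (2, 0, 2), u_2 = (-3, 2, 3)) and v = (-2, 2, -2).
proj_W(v) = (-28/11, 4/11, -16/11)

Set up U = [u_1 | ... | u_2] ∈ R^(3×2). The projector onto W = col(U) is P = U (U^T U)^(-1) U^T.
Compute U^T U =
  [8, 0]
  [0, 22],
and U^T v = (-8, 4).
Solve U^T U · c = U^T v for the coefficients: c = (-1, 2/11). The projection is proj_W(v) = U c.
Check: (v - proj_W(v)) · u_1 = 0  (should be 0).
Check: (v - proj_W(v)) · u_2 = 0  (should be 0).
Result: proj_W(v) = (-28/11, 4/11, -16/11).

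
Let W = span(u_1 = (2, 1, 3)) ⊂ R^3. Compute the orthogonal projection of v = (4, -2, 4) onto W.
proj_W(v) = (18/7, 9/7, 27/7)

Set up U = [u_1 | ... | u_1] ∈ R^(3×1). The projector onto W = col(U) is P = U (U^T U)^(-1) U^T.
Compute U^T U =
  [14],
and U^T v = (18).
Solve U^T U · c = U^T v for the coefficients: c = (9/7). The projection is proj_W(v) = U c.
Check: (v - proj_W(v)) · u_1 = 0  (should be 0).
Result: proj_W(v) = (18/7, 9/7, 27/7).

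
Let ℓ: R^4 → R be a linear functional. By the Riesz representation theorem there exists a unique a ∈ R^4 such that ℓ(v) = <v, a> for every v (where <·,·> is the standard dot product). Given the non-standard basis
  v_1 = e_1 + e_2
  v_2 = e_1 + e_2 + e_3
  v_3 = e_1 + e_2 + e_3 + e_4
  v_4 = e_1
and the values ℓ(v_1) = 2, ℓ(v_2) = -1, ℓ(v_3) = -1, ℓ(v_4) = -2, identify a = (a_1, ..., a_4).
a = (-2, 4, -3, 0)

Write a = (a_1, ..., a_4) in the standard basis. For each basis vector v_i, ℓ(v_i) = <v_i, a> is a linear equation in the a_j's. Collect the n equations into a matrix system V a = ℓ, where row i of V is v_i (expressed in the standard basis). Since V is invertible (lower-triangular with 1s on the diagonal, up to permutation), solve by back-substitution:
  V =
[[1, 1, 0, 0],
 [1, 1, 1, 0],
 [1, 1, 1, 1],
 [1, 0, 0, 0]]
  V a = (2, -1, -1, -2)
Solving gives a = (-2, 4, -3, 0).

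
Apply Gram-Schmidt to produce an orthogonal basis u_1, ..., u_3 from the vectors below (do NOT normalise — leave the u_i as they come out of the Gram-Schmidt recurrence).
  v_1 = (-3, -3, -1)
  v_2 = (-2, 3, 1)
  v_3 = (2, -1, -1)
Orthogonal basis:
  u_1 = (-3, -3, -1)
  u_2 = (-50/19, 45/19, 15/19)
  u_3 = (0, 1/5, -3/5)

Apply the Gram-Schmidt recurrence
  u_1 = v_1
  u_i = v_i − Σ_{j<i} ((v_i · u_j) / (u_j · u_j)) · u_j.

Step by step this gives:
  u_1 = (-3, -3, -1)
  u_2 = (-50/19, 45/19, 15/19)
  u_3 = (0, 1/5, -3/5)

Orthogonality check:
  u_2 · u_1 = 0 (should be 0)
  u_3 · u_1 = 0 (should be 0)
  u_3 · u_2 = 0 (should be 0)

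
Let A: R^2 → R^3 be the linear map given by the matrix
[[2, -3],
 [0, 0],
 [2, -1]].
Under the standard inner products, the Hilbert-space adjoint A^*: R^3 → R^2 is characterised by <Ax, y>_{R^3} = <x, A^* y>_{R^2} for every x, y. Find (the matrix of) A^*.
A^* = A^T =
[[2, 0, 2],
 [-3, 0, -1]]

For real matrices with standard dot products, the defining identity <Ax, y> = <x, A^* y> gives (Ax)^T y = x^T (A^*) y, i.e. x^T A^T y = x^T (A^*) y. Since this holds for all x, y, we must have A^* = A^T. Therefore
A^* =
[[2, 0, 2],
 [-3, 0, -1]].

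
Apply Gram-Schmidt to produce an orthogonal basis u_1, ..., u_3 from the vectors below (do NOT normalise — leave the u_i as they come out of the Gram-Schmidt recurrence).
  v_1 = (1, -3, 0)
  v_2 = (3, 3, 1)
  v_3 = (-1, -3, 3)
Orthogonal basis:
  u_1 = (1, -3, 0)
  u_2 = (18/5, 6/5, 1)
  u_3 = (-9/11, -3/11, 36/11)

Apply the Gram-Schmidt recurrence
  u_1 = v_1
  u_i = v_i − Σ_{j<i} ((v_i · u_j) / (u_j · u_j)) · u_j.

Step by step this gives:
  u_1 = (1, -3, 0)
  u_2 = (18/5, 6/5, 1)
  u_3 = (-9/11, -3/11, 36/11)

Orthogonality check:
  u_2 · u_1 = 0 (should be 0)
  u_3 · u_1 = 0 (should be 0)
  u_3 · u_2 = 0 (should be 0)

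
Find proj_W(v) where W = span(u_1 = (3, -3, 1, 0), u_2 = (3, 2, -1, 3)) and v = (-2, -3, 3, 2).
proj_W(v) = (-81/433, -834/433, 339/433, -549/433)

Set up U = [u_1 | ... | u_2] ∈ R^(4×2). The projector onto W = col(U) is P = U (U^T U)^(-1) U^T.
Compute U^T U =
  [19, 2]
  [2, 23],
and U^T v = (6, -9).
Solve U^T U · c = U^T v for the coefficients: c = (156/433, -183/433). The projection is proj_W(v) = U c.
Check: (v - proj_W(v)) · u_1 = 0  (should be 0).
Check: (v - proj_W(v)) · u_2 = 0  (should be 0).
Result: proj_W(v) = (-81/433, -834/433, 339/433, -549/433).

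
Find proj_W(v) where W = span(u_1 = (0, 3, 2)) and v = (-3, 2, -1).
proj_W(v) = (0, 12/13, 8/13)

Set up U = [u_1 | ... | u_1] ∈ R^(3×1). The projector onto W = col(U) is P = U (U^T U)^(-1) U^T.
Compute U^T U =
  [13],
and U^T v = (4).
Solve U^T U · c = U^T v for the coefficients: c = (4/13). The projection is proj_W(v) = U c.
Check: (v - proj_W(v)) · u_1 = 0  (should be 0).
Result: proj_W(v) = (0, 12/13, 8/13).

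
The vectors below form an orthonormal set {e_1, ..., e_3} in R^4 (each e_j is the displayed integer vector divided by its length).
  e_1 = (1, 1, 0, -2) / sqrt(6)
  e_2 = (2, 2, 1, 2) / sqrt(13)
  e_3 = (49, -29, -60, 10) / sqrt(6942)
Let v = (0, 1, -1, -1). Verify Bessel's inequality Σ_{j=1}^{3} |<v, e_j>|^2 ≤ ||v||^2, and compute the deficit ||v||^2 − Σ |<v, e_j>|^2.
Σ |<v, e_j>|^2 = 146/89; ||v||^2 = 3; deficit = 121/89

Write each e_j = u_j / sqrt(<u_j, u_j>) where u_j is the displayed integer vector. Then <v, e_j> = <v, u_j> / sqrt(<u_j, u_j>), so |<v, e_j>|^2 = <v, u_j>^2 / <u_j, u_j>.
Coefficients: <v, e_1> = 3/sqrt(6), <v, e_2> = -1/sqrt(13), <v, e_3> = 21/sqrt(6942).
Square and sum: Σ |<v, e_j>|^2 = 146/89.
Compute ||v||^2 = v·v = 3.
Deficit = 3 − 146/89 = 121/89 ≥ 0, confirming Bessel's inequality. (The deficit equals ||v − Σ <v,e_j> e_j||^2, the squared distance from v to span{e_j}.)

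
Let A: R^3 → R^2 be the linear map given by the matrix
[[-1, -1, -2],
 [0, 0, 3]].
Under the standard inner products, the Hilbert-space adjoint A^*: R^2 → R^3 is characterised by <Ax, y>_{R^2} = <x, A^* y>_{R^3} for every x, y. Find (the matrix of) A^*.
A^* = A^T =
[[-1, 0],
 [-1, 0],
 [-2, 3]]

For real matrices with standard dot products, the defining identity <Ax, y> = <x, A^* y> gives (Ax)^T y = x^T (A^*) y, i.e. x^T A^T y = x^T (A^*) y. Since this holds for all x, y, we must have A^* = A^T. Therefore
A^* =
[[-1, 0],
 [-1, 0],
 [-2, 3]].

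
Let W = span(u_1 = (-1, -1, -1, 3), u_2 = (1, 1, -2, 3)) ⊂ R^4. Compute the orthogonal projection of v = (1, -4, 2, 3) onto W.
proj_W(v) = (-2, -2, 0, 2)

Set up U = [u_1 | ... | u_2] ∈ R^(4×2). The projector onto W = col(U) is P = U (U^T U)^(-1) U^T.
Compute U^T U =
  [12, 9]
  [9, 15],
and U^T v = (10, 2).
Solve U^T U · c = U^T v for the coefficients: c = (4/3, -2/3). The projection is proj_W(v) = U c.
Check: (v - proj_W(v)) · u_1 = 0  (should be 0).
Check: (v - proj_W(v)) · u_2 = 0  (should be 0).
Result: proj_W(v) = (-2, -2, 0, 2).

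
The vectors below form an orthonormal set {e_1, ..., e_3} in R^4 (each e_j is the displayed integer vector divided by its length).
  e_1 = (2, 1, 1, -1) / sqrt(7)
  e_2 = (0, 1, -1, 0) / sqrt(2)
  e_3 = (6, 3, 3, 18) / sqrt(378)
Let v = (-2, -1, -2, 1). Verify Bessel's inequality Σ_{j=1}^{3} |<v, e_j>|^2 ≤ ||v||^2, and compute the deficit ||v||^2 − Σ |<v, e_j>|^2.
Σ |<v, e_j>|^2 = 29/3; ||v||^2 = 10; deficit = 1/3

Write each e_j = u_j / sqrt(<u_j, u_j>) where u_j is the displayed integer vector. Then <v, e_j> = <v, u_j> / sqrt(<u_j, u_j>), so |<v, e_j>|^2 = <v, u_j>^2 / <u_j, u_j>.
Coefficients: <v, e_1> = -8/sqrt(7), <v, e_2> = 1/sqrt(2), <v, e_3> = -3/sqrt(378).
Square and sum: Σ |<v, e_j>|^2 = 29/3.
Compute ||v||^2 = v·v = 10.
Deficit = 10 − 29/3 = 1/3 ≥ 0, confirming Bessel's inequality. (The deficit equals ||v − Σ <v,e_j> e_j||^2, the squared distance from v to span{e_j}.)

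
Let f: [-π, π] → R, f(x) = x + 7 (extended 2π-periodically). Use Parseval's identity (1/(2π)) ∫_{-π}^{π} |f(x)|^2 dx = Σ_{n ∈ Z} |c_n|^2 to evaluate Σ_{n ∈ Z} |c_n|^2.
Σ |c_n|^2 = π^2/3 + 49

Expand and integrate term by term over [-π, π]:
  ∫ (x)^2 dx = 1·(2π^3/3); ∫ 2·1·(7)·x dx = 0 (odd integrand); ∫ 7^2 dx = 49·2π.
So (1/(2π)) ∫_{-π}^{π} (x + 7)^2 dx = 1π^2/3 + 49 = π^2/3 + 49.
Parseval ⇒ Σ |c_n|^2 = π^2/3 + 49.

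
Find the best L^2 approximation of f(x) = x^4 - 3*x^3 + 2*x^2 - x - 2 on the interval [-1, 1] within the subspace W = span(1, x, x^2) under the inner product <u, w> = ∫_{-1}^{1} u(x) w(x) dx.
g(x) = 20*x^2/7 - 14*x/5 - 73/35

The best approximation g ∈ W is the orthogonal projection of f onto W. Writing g = a_0 + a_1 x + a_2 x^2, the coefficients solve the normal equations G · a = b where
  G_{ij} = <φ_i, φ_j> and b_i = <f, φ_i>, with φ_0 = 1, φ_1 = x, φ_2 = x^2.
G =
  [2, 0, 2/3]
  [0, 2/3, 0]
  [2/3, 0, 2/5],
b = (-34/15, -28/15, -26/105).
Solving gives a_0 = -73/35, a_1 = -14/5, a_2 = 20/7, so
  g(x) = 20*x^2/7 - 14*x/5 - 73/35.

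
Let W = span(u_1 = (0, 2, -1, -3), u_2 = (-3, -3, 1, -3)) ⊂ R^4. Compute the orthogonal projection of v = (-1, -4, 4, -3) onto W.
proj_W(v) = (-597/194, -737/194, 269/194, -387/194)

Set up U = [u_1 | ... | u_2] ∈ R^(4×2). The projector onto W = col(U) is P = U (U^T U)^(-1) U^T.
Compute U^T U =
  [14, 2]
  [2, 28],
and U^T v = (-3, 28).
Solve U^T U · c = U^T v for the coefficients: c = (-35/97, 199/194). The projection is proj_W(v) = U c.
Check: (v - proj_W(v)) · u_1 = 0  (should be 0).
Check: (v - proj_W(v)) · u_2 = 0  (should be 0).
Result: proj_W(v) = (-597/194, -737/194, 269/194, -387/194).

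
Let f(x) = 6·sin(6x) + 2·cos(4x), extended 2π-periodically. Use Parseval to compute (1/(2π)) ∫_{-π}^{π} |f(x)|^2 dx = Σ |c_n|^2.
Σ |c_n|^2 = 20

Expand |f|^2 and use orthogonality of {sin(nx), cos(mx)} on [-π, π]:
  ∫_{-π}^{π} sin(nx)^2 dx = π, ∫ cos(mx)^2 dx = π, and cross terms integrate to 0.
So ∫_{-π}^{π} f(x)^2 dx = 6^2 · π + 2^2 · π = (36 + 4)π.
Divide by 2π: (36 + 4)/2 = 20.
By Parseval, this equals Σ |c_n|^2.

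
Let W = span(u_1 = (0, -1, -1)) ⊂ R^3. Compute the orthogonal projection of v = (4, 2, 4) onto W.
proj_W(v) = (0, 3, 3)

Set up U = [u_1 | ... | u_1] ∈ R^(3×1). The projector onto W = col(U) is P = U (U^T U)^(-1) U^T.
Compute U^T U =
  [2],
and U^T v = (-6).
Solve U^T U · c = U^T v for the coefficients: c = (-3). The projection is proj_W(v) = U c.
Check: (v - proj_W(v)) · u_1 = 0  (should be 0).
Result: proj_W(v) = (0, 3, 3).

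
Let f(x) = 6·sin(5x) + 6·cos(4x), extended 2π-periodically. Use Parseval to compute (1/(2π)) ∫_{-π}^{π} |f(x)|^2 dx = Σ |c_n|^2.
Σ |c_n|^2 = 36

Expand |f|^2 and use orthogonality of {sin(nx), cos(mx)} on [-π, π]:
  ∫_{-π}^{π} sin(nx)^2 dx = π, ∫ cos(mx)^2 dx = π, and cross terms integrate to 0.
So ∫_{-π}^{π} f(x)^2 dx = 6^2 · π + 6^2 · π = (36 + 36)π.
Divide by 2π: (36 + 36)/2 = 36.
By Parseval, this equals Σ |c_n|^2.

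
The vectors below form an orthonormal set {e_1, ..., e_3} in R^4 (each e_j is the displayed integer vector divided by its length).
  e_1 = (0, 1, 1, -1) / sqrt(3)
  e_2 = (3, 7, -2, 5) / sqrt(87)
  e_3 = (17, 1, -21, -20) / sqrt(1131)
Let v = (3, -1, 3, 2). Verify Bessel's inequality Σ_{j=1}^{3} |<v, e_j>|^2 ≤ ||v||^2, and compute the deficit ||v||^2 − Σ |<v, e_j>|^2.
Σ |<v, e_j>|^2 = 113/39; ||v||^2 = 23; deficit = 784/39

Write each e_j = u_j / sqrt(<u_j, u_j>) where u_j is the displayed integer vector. Then <v, e_j> = <v, u_j> / sqrt(<u_j, u_j>), so |<v, e_j>|^2 = <v, u_j>^2 / <u_j, u_j>.
Coefficients: <v, e_1> = 0/sqrt(3), <v, e_2> = 6/sqrt(87), <v, e_3> = -53/sqrt(1131).
Square and sum: Σ |<v, e_j>|^2 = 113/39.
Compute ||v||^2 = v·v = 23.
Deficit = 23 − 113/39 = 784/39 ≥ 0, confirming Bessel's inequality. (The deficit equals ||v − Σ <v,e_j> e_j||^2, the squared distance from v to span{e_j}.)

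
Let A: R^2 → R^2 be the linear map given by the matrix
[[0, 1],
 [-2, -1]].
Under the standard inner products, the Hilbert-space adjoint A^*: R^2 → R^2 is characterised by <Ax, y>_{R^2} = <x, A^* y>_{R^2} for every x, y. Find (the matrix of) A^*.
A^* = A^T =
[[0, -2],
 [1, -1]]

For real matrices with standard dot products, the defining identity <Ax, y> = <x, A^* y> gives (Ax)^T y = x^T (A^*) y, i.e. x^T A^T y = x^T (A^*) y. Since this holds for all x, y, we must have A^* = A^T. Therefore
A^* =
[[0, -2],
 [1, -1]].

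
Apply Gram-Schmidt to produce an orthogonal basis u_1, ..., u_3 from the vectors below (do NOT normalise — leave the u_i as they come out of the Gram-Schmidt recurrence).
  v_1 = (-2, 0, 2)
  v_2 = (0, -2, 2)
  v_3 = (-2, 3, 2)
Orthogonal basis:
  u_1 = (-2, 0, 2)
  u_2 = (1, -2, 1)
  u_3 = (1, 1, 1)

Apply the Gram-Schmidt recurrence
  u_1 = v_1
  u_i = v_i − Σ_{j<i} ((v_i · u_j) / (u_j · u_j)) · u_j.

Step by step this gives:
  u_1 = (-2, 0, 2)
  u_2 = (1, -2, 1)
  u_3 = (1, 1, 1)

Orthogonality check:
  u_2 · u_1 = 0 (should be 0)
  u_3 · u_1 = 0 (should be 0)
  u_3 · u_2 = 0 (should be 0)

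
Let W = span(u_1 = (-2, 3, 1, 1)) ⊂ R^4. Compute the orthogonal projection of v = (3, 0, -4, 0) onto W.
proj_W(v) = (4/3, -2, -2/3, -2/3)

Set up U = [u_1 | ... | u_1] ∈ R^(4×1). The projector onto W = col(U) is P = U (U^T U)^(-1) U^T.
Compute U^T U =
  [15],
and U^T v = (-10).
Solve U^T U · c = U^T v for the coefficients: c = (-2/3). The projection is proj_W(v) = U c.
Check: (v - proj_W(v)) · u_1 = 0  (should be 0).
Result: proj_W(v) = (4/3, -2, -2/3, -2/3).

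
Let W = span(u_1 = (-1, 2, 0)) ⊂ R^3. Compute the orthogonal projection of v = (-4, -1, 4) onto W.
proj_W(v) = (-2/5, 4/5, 0)

Set up U = [u_1 | ... | u_1] ∈ R^(3×1). The projector onto W = col(U) is P = U (U^T U)^(-1) U^T.
Compute U^T U =
  [5],
and U^T v = (2).
Solve U^T U · c = U^T v for the coefficients: c = (2/5). The projection is proj_W(v) = U c.
Check: (v - proj_W(v)) · u_1 = 0  (should be 0).
Result: proj_W(v) = (-2/5, 4/5, 0).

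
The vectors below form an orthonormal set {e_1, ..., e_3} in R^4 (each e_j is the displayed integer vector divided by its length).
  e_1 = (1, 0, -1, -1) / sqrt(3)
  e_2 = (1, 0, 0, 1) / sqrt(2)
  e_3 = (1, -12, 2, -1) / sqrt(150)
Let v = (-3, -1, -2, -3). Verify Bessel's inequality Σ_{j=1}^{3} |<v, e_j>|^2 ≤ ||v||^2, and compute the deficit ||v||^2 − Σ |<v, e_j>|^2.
Σ |<v, e_j>|^2 = 494/25; ||v||^2 = 23; deficit = 81/25

Write each e_j = u_j / sqrt(<u_j, u_j>) where u_j is the displayed integer vector. Then <v, e_j> = <v, u_j> / sqrt(<u_j, u_j>), so |<v, e_j>|^2 = <v, u_j>^2 / <u_j, u_j>.
Coefficients: <v, e_1> = 2/sqrt(3), <v, e_2> = -6/sqrt(2), <v, e_3> = 8/sqrt(150).
Square and sum: Σ |<v, e_j>|^2 = 494/25.
Compute ||v||^2 = v·v = 23.
Deficit = 23 − 494/25 = 81/25 ≥ 0, confirming Bessel's inequality. (The deficit equals ||v − Σ <v,e_j> e_j||^2, the squared distance from v to span{e_j}.)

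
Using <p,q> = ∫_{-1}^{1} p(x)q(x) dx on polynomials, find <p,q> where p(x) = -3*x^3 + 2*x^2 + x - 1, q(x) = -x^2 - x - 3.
<p,q> = 12/5

Expand the product: p(x)·q(x) = 3*x^5 + x^4 + 6*x^3 - 6*x^2 - 2*x + 3.
∫_{-1}^{1} of each monomial x^k gives [2/(k+1) if k even, 0 if k odd]. Integrating term-by-term (or equivalently evaluating the antiderivative F(x) = x^6/2 + x^5/5 + 3*x^4/2 - 2*x^3 - x^2 + 3*x at the endpoints):
  F(1) − F(−1) = 11/5 − (-1/5) = 12/5.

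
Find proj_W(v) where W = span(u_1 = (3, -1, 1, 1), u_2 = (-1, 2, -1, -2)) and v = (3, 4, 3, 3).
proj_W(v) = (97/28, 1/28, 19/28, -1/28)

Set up U = [u_1 | ... | u_2] ∈ R^(4×2). The projector onto W = col(U) is P = U (U^T U)^(-1) U^T.
Compute U^T U =
  [12, -8]
  [-8, 10],
and U^T v = (11, -4).
Solve U^T U · c = U^T v for the coefficients: c = (39/28, 5/7). The projection is proj_W(v) = U c.
Check: (v - proj_W(v)) · u_1 = 0  (should be 0).
Check: (v - proj_W(v)) · u_2 = 0  (should be 0).
Result: proj_W(v) = (97/28, 1/28, 19/28, -1/28).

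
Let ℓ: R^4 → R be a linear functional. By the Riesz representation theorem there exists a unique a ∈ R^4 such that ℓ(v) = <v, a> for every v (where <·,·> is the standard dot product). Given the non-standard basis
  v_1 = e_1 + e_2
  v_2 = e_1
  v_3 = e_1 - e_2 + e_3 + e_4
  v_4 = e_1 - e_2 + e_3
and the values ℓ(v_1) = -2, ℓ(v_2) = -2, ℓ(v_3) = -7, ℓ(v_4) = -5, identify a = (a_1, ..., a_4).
a = (-2, 0, -3, -2)

Write a = (a_1, ..., a_4) in the standard basis. For each basis vector v_i, ℓ(v_i) = <v_i, a> is a linear equation in the a_j's. Collect the n equations into a matrix system V a = ℓ, where row i of V is v_i (expressed in the standard basis). Since V is invertible (lower-triangular with 1s on the diagonal, up to permutation), solve by back-substitution:
  V =
[[1, 1, 0, 0],
 [1, 0, 0, 0],
 [1, -1, 1, 1],
 [1, -1, 1, 0]]
  V a = (-2, -2, -7, -5)
Solving gives a = (-2, 0, -3, -2).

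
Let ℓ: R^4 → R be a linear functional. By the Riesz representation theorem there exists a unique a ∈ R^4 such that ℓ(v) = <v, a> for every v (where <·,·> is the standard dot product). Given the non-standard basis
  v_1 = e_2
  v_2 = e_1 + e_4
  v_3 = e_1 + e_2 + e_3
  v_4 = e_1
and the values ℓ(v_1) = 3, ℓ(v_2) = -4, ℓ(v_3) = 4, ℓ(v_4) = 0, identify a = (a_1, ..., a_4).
a = (0, 3, 1, -4)

Write a = (a_1, ..., a_4) in the standard basis. For each basis vector v_i, ℓ(v_i) = <v_i, a> is a linear equation in the a_j's. Collect the n equations into a matrix system V a = ℓ, where row i of V is v_i (expressed in the standard basis). Since V is invertible (lower-triangular with 1s on the diagonal, up to permutation), solve by back-substitution:
  V =
[[0, 1, 0, 0],
 [1, 0, 0, 1],
 [1, 1, 1, 0],
 [1, 0, 0, 0]]
  V a = (3, -4, 4, 0)
Solving gives a = (0, 3, 1, -4).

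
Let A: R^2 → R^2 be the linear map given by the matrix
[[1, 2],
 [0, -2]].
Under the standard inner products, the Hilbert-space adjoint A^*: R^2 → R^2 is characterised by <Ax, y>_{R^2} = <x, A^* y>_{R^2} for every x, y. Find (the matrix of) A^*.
A^* = A^T =
[[1, 0],
 [2, -2]]

For real matrices with standard dot products, the defining identity <Ax, y> = <x, A^* y> gives (Ax)^T y = x^T (A^*) y, i.e. x^T A^T y = x^T (A^*) y. Since this holds for all x, y, we must have A^* = A^T. Therefore
A^* =
[[1, 0],
 [2, -2]].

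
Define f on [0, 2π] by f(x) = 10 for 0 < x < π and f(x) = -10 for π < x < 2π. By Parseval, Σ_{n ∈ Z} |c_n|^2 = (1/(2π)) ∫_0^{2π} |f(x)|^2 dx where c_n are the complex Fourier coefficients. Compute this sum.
Σ |c_n|^2 = 100

Parseval equates the L^2 energy of f (normalised by 1/(2π)) with the ℓ^2 sum of its Fourier coefficients: (1/(2π)) ∫_0^{2π} |f|^2 = Σ |c_n|^2.
Compute the left side: (1/(2π)) [∫_0^π 10^2 dx + ∫_π^{2π} (-10)^2 dx] = (1/(2π)) · (100π + 100π) = (100 + 100)/2 = 100.
So Σ_{n ∈ Z} |c_n|^2 = 100.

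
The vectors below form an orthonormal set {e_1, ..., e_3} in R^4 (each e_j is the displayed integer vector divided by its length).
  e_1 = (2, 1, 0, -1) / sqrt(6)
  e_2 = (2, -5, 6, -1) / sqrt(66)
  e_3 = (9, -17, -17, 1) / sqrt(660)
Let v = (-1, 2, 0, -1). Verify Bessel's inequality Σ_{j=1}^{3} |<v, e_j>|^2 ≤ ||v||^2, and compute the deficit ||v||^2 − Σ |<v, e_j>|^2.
Σ |<v, e_j>|^2 = 74/15; ||v||^2 = 6; deficit = 16/15

Write each e_j = u_j / sqrt(<u_j, u_j>) where u_j is the displayed integer vector. Then <v, e_j> = <v, u_j> / sqrt(<u_j, u_j>), so |<v, e_j>|^2 = <v, u_j>^2 / <u_j, u_j>.
Coefficients: <v, e_1> = 1/sqrt(6), <v, e_2> = -11/sqrt(66), <v, e_3> = -44/sqrt(660).
Square and sum: Σ |<v, e_j>|^2 = 74/15.
Compute ||v||^2 = v·v = 6.
Deficit = 6 − 74/15 = 16/15 ≥ 0, confirming Bessel's inequality. (The deficit equals ||v − Σ <v,e_j> e_j||^2, the squared distance from v to span{e_j}.)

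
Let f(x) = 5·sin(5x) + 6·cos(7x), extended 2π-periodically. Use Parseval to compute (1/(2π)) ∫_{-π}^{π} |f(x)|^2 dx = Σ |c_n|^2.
Σ |c_n|^2 = 61/2

Expand |f|^2 and use orthogonality of {sin(nx), cos(mx)} on [-π, π]:
  ∫_{-π}^{π} sin(nx)^2 dx = π, ∫ cos(mx)^2 dx = π, and cross terms integrate to 0.
So ∫_{-π}^{π} f(x)^2 dx = 5^2 · π + 6^2 · π = (25 + 36)π.
Divide by 2π: (25 + 36)/2 = 61/2.
By Parseval, this equals Σ |c_n|^2.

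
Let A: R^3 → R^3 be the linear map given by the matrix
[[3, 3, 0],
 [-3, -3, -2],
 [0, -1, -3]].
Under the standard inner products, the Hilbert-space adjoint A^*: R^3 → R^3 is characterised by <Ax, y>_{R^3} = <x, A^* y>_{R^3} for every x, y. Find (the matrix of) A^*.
A^* = A^T =
[[3, -3, 0],
 [3, -3, -1],
 [0, -2, -3]]

For real matrices with standard dot products, the defining identity <Ax, y> = <x, A^* y> gives (Ax)^T y = x^T (A^*) y, i.e. x^T A^T y = x^T (A^*) y. Since this holds for all x, y, we must have A^* = A^T. Therefore
A^* =
[[3, -3, 0],
 [3, -3, -1],
 [0, -2, -3]].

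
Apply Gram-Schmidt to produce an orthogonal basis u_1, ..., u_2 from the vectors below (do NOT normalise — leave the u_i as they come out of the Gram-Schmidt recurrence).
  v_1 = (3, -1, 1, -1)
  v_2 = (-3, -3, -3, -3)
Orthogonal basis:
  u_1 = (3, -1, 1, -1)
  u_2 = (-3/2, -7/2, -5/2, -7/2)

Apply the Gram-Schmidt recurrence
  u_1 = v_1
  u_i = v_i − Σ_{j<i} ((v_i · u_j) / (u_j · u_j)) · u_j.

Step by step this gives:
  u_1 = (3, -1, 1, -1)
  u_2 = (-3/2, -7/2, -5/2, -7/2)

Orthogonality check:
  u_2 · u_1 = 0 (should be 0)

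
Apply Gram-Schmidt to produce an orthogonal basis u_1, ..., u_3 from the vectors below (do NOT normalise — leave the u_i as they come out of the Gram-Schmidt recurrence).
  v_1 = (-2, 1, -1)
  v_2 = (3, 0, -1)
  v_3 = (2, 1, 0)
Orthogonal basis:
  u_1 = (-2, 1, -1)
  u_2 = (4/3, 5/6, -11/6)
  u_3 = (1/5, 1, 3/5)

Apply the Gram-Schmidt recurrence
  u_1 = v_1
  u_i = v_i − Σ_{j<i} ((v_i · u_j) / (u_j · u_j)) · u_j.

Step by step this gives:
  u_1 = (-2, 1, -1)
  u_2 = (4/3, 5/6, -11/6)
  u_3 = (1/5, 1, 3/5)

Orthogonality check:
  u_2 · u_1 = 0 (should be 0)
  u_3 · u_1 = 0 (should be 0)
  u_3 · u_2 = 0 (should be 0)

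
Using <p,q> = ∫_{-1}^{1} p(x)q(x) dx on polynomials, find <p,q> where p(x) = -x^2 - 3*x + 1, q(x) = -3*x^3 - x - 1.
<p,q> = 64/15

Expand the product: p(x)·q(x) = 3*x^5 + 9*x^4 - 2*x^3 + 4*x^2 + 2*x - 1.
∫_{-1}^{1} of each monomial x^k gives [2/(k+1) if k even, 0 if k odd]. Integrating term-by-term (or equivalently evaluating the antiderivative F(x) = x^6/2 + 9*x^5/5 - x^4/2 + 4*x^3/3 + x^2 - x at the endpoints):
  F(1) − F(−1) = 47/15 − (-17/15) = 64/15.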